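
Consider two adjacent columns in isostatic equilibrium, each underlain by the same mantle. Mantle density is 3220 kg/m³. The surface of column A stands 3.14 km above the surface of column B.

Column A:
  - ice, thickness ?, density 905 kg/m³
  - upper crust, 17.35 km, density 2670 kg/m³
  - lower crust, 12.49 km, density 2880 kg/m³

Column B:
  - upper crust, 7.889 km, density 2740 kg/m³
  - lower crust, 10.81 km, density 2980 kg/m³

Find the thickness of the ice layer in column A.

1.17 km

Take the compensation level at the base of the deeper column (depth z_c below the surface of column A) and equate Σ ρ_i t_i down to z_c; mantle fills any gap and the z_c terms cancel.
Column A: x×905 + 17.35×2670 + 12.49×2880 + (z_c − 29.84 − x)×3220
Column B: 3.14×0 + 7.889×2740 + 10.81×2980 + (z_c − 3.14 − 18.699)×3220
The z_c×3220 term appears on both sides and cancels. Collect the known terms of each column as K = Σ(ρt)_known − 3220 × (depth of known layers): K_A = 82295.7 − 3220×29.84 = −13789.1; K_B = 53829.66 − 3220×(3.14 + 18.699) = −16491.92.
Balance: K_A − x×(3220 − 905) = K_B, so x = (K_A − K_B)/(3220 − 905) = 2702.82/2315 = 1.17 km.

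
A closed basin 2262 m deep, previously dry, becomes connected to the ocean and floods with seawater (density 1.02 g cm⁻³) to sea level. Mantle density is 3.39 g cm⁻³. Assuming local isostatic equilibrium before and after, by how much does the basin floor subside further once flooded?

After flooding the water column is d + s deep. Its weight must equal the weight of mantle displaced by the extra subsidence s: (d + s) ρ_w = s ρ_m.
s = d ρ_w / (ρ_m − ρ_w) = 2262 m × 1.02/(3.39 − 1.02) = 974 m.

974 m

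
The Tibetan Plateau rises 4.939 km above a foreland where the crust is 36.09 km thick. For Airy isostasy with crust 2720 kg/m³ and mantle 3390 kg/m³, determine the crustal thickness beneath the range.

61.1 km

Root depth r = h ρ_c / (ρ_m − ρ_c) = 4.939 km × 2720 / 670 = 20.05 km.
Total thickness = T + h + r = 36.09 km + 4.939 km + 20.05 km = 61.1 km.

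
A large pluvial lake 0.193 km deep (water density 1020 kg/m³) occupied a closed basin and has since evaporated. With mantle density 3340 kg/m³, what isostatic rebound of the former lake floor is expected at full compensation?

0.0589 km

u = d ρ_w/ρ_m = 0.193 km × 1020/3340 = 0.0589 km.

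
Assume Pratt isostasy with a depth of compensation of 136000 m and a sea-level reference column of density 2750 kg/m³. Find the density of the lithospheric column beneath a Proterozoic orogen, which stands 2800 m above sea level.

Pratt balance: ρ_ref D = ρ (D + h).
ρ = ρ_ref D/(D + h) = 2750 × 136000 m/(136000 m + 2800 m) = 2690 kg/m³.

2690 kg/m³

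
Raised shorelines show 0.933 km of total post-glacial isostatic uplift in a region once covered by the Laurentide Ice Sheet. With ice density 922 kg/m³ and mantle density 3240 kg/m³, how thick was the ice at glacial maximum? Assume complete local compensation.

u = t ρ_ice/ρ_m → t = u ρ_m/ρ_ice = 0.933 km × 3240/922 = 3.28 km.

3.28 km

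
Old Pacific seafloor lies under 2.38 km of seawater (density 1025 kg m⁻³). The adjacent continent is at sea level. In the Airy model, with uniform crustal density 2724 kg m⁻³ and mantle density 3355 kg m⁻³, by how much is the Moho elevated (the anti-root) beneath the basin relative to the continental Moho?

Equating mass per unit area of the two columns: replacing crust with seawater at the top is compensated by replacing crust with mantle at the base: d (ρ_c − ρ_w) = a (ρ_m − ρ_c).
a = d (ρ_c − ρ_w)/(ρ_m − ρ_c) = 2.38 km × 1699/631 = 6.41 km.

6.41 km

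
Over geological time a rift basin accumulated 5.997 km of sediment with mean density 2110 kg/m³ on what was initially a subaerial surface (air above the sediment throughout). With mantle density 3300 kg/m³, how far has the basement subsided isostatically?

3.83 km

Subaerial load: s = t ρ_sed / ρ_m = 5.997 km × 2110/3300 = 3.83 km.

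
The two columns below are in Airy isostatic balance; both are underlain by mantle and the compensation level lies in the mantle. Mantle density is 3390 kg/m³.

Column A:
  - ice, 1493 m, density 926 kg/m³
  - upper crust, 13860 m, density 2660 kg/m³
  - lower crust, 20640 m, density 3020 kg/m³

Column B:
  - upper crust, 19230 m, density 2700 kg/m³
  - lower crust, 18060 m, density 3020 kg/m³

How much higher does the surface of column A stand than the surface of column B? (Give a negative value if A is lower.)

For any compensation level in the mantle, the mantle terms cancel and isostasy reduces to e = (Σt_A − Σt_B) − (Σ(ρt)_A − Σ(ρt)_B) / ρ_m.
Σt_A = 35993 m; Σt_B = 37290 m; Σ(ρt)_A = 100582918; Σ(ρt)_B = 106462200 (in m·kg/m³).
e = (35993 − 37290) − (100582918 − 106462200) / 3390 = 437 m.

437 m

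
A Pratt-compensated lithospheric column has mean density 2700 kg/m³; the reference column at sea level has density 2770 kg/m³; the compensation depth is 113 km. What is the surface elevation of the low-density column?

2.93 km

ρ_ref D = ρ (D + h) → h = D (ρ_ref − ρ)/ρ.
h = 113 km × (2770 − 2700)/2700 = 2.93 km.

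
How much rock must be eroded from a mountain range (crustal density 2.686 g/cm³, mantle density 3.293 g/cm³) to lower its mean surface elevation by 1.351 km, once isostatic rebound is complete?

Net drop Δ = e − u = e − e ρ_c/ρ_m = e (ρ_m − ρ_c)/ρ_m.
e = Δ ρ_m/(ρ_m − ρ_c) = 1.351 km × 3.293/0.607 = 7.33 km.

7.33 km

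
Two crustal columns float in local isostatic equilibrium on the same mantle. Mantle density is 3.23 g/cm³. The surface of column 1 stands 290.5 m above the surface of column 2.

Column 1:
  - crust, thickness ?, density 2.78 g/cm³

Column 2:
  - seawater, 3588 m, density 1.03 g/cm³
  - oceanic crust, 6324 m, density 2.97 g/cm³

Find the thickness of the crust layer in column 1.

Take the compensation level at the base of the deeper column (depth z_c below the surface of column 1) and equate Σ ρ_i t_i down to z_c; mantle fills any gap and the z_c terms cancel.
Column 1: x×2.78 + (z_c − 0 − x)×3.23
Column 2: 290.5×0 + 3588×1.03 + 6324×2.97 + (z_c − 290.5 − 9912)×3.23
The z_c×3.23 term appears on both sides and cancels. Collect the known terms of each column as K = Σ(ρt)_known − 3.23 × (depth of known layers): K_1 = 0 − 3.23×0 = 0; K_2 = 22477.92 − 3.23×(290.5 + 9912) = −10476.155.
Balance: K_1 − x×(3.23 − 2.78) = K_2, so x = (K_1 − K_2)/(3.23 − 2.78) = 10476.2/0.45 = 23300 m.

23300 m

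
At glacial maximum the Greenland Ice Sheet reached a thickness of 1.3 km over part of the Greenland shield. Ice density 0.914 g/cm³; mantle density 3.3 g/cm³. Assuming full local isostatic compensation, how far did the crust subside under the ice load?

0.36 km

For local isostatic compensation: the ice load ρ_ice t is balanced by mantle displaced below, ρ_m s.
s = t ρ_ice / ρ_m = 1.3 km × 0.914/3.3 = 0.36 km.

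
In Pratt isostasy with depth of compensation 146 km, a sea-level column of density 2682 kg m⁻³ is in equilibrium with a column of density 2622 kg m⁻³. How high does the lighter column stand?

ρ_ref D = ρ (D + h) → h = D (ρ_ref − ρ)/ρ.
h = 146 km × (2682 − 2622)/2622 = 3.34 km.

3.34 km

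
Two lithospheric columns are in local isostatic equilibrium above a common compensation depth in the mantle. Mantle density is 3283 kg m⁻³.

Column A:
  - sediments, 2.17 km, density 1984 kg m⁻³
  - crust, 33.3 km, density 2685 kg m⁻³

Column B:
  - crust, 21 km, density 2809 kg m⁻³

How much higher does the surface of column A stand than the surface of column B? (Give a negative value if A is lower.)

For any compensation level in the mantle, the mantle terms cancel and isostasy reduces to e = (Σt_A − Σt_B) − (Σ(ρt)_A − Σ(ρt)_B) / ρ_m.
Σt_A = 35.47 km; Σt_B = 21 km; Σ(ρt)_A = 93715.78; Σ(ρt)_B = 58989 (in km·kg m⁻³).
e = (35.47 − 21) − (93715.78 − 58989) / 3283 = 3.89 km.

3.89 km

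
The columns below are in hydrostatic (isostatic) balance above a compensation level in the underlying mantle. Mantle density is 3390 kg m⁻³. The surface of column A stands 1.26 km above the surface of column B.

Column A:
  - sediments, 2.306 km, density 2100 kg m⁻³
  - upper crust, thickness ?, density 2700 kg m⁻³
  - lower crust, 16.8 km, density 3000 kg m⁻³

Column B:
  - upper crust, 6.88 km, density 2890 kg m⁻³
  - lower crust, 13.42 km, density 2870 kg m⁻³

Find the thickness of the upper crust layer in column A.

Take the compensation level at the base of the deeper column (depth z_c below the surface of column A) and equate Σ ρ_i t_i down to z_c; mantle fills any gap and the z_c terms cancel.
Column A: 2.306×2100 + x×2700 + 16.8×3000 + (z_c − 19.106 − x)×3390
Column B: 1.26×0 + 6.88×2890 + 13.42×2870 + (z_c − 1.26 − 20.3)×3390
The z_c×3390 term appears on both sides and cancels. Collect the known terms of each column as K = Σ(ρt)_known − 3390 × (depth of known layers): K_A = 55242.6 − 3390×19.106 = −9526.74; K_B = 58398.6 − 3390×(1.26 + 20.3) = −14689.8.
Balance: K_A − x×(3390 − 2700) = K_B, so x = (K_A − K_B)/(3390 − 2700) = 5163.06/690 = 7.48 km.

7.48 km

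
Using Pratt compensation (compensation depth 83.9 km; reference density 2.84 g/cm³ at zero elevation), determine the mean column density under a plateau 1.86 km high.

2.78 g/cm³

Pratt balance: ρ_ref D = ρ (D + h).
ρ = ρ_ref D/(D + h) = 2.84 × 83.9 km/(83.9 km + 1.86 km) = 2.78 g/cm³.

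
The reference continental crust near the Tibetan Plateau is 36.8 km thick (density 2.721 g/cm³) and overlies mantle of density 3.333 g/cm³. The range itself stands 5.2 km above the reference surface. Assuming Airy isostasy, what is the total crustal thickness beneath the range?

65.1 km

Root depth r = h ρ_c / (ρ_m − ρ_c) = 5.2 km × 2.721 / 0.612 = 23.12 km.
Total thickness = T + h + r = 36.8 km + 5.2 km + 23.12 km = 65.1 km.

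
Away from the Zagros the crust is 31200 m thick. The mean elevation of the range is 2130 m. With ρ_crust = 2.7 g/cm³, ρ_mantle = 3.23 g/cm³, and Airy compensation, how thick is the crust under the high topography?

44200 m

Root depth r = h ρ_c / (ρ_m − ρ_c) = 2130 m × 2.7 / 0.53 = 10850 m.
Total thickness = T + h + r = 31200 m + 2130 m + 10850 m = 44200 m.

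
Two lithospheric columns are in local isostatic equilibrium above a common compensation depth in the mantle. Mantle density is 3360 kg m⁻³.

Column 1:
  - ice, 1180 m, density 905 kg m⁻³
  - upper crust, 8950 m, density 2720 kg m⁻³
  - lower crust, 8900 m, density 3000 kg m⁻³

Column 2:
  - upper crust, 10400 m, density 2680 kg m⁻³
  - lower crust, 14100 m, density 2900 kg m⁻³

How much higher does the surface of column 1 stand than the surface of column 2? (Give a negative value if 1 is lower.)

For any compensation level in the mantle, the mantle terms cancel and isostasy reduces to e = (Σt_1 − Σt_2) − (Σ(ρt)_1 − Σ(ρt)_2) / ρ_m.
Σt_1 = 19030 m; Σt_2 = 24500 m; Σ(ρt)_1 = 52111900; Σ(ρt)_2 = 68762000 (in m·kg m⁻³).
e = (19030 − 24500) − (52111900 − 68762000) / 3360 = −515 m.

−515 m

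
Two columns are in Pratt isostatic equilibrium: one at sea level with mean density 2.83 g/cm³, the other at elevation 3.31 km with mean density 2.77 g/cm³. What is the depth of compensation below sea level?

ρ_ref D = ρ (D + h) → D (ρ_ref − ρ) = ρ h.
D = ρ h/(ρ_ref − ρ) = 2.77 × 3.31 km/(2.83 − 2.77) = 153 km.

153 km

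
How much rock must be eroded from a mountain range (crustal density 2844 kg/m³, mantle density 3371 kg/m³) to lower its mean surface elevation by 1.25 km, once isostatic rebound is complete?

Net drop Δ = e − u = e − e ρ_c/ρ_m = e (ρ_m − ρ_c)/ρ_m.
e = Δ ρ_m/(ρ_m − ρ_c) = 1.25 km × 3371/527 = 8 km.

8 km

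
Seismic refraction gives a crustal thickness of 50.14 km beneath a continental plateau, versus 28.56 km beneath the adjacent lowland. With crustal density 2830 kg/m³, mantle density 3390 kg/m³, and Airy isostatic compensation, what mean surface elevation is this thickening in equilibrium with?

Excess crust Δ = 50.14 km − 28.56 km = 21.58 km, split between elevation h and root r with h + r = Δ.
Airy balance ρ_c h = (ρ_m − ρ_c) r gives r = h ρ_c/(ρ_m − ρ_c), so h (1 + ρ_c/(ρ_m − ρ_c)) = Δ, i.e. h = Δ (ρ_m − ρ_c)/ρ_m.
h = 21.58 km × 560/3390 = 3.56 km.

3.56 km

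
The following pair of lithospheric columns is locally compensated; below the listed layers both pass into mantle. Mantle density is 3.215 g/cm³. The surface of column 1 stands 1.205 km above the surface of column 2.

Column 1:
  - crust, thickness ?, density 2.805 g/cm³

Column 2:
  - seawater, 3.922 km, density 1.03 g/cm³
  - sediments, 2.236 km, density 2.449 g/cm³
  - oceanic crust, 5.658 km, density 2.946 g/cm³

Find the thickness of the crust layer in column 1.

38.2 km

Take the compensation level at the base of the deeper column (depth z_c below the surface of column 1) and equate Σ ρ_i t_i down to z_c; mantle fills any gap and the z_c terms cancel.
Column 1: x×2.805 + (z_c − 0 − x)×3.215
Column 2: 1.205×0 + 3.922×1.03 + 2.236×2.449 + 5.658×2.946 + (z_c − 1.205 − 11.816)×3.215
The z_c×3.215 term appears on both sides and cancels. Collect the known terms of each column as K = Σ(ρt)_known − 3.215 × (depth of known layers): K_1 = 0 − 3.215×0 = 0; K_2 = 26.184092 − 3.215×(1.205 + 11.816) = −15.678423.
Balance: K_1 − x×(3.215 − 2.805) = K_2, so x = (K_1 − K_2)/(3.215 − 2.805) = 15.6784/0.41 = 38.2 km.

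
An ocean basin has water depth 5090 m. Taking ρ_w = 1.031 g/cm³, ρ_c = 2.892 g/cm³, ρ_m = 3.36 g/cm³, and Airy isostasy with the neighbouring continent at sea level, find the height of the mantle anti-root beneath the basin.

20200 m

Balancing pressure at the compensation depth: replacing crust with seawater at the top is compensated by replacing crust with mantle at the base: d (ρ_c − ρ_w) = a (ρ_m − ρ_c).
a = d (ρ_c − ρ_w)/(ρ_m − ρ_c) = 5090 m × 1.861/0.468 = 20200 m.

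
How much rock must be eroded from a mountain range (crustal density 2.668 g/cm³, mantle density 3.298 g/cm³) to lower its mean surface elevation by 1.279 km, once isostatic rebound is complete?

Net drop Δ = e − u = e − e ρ_c/ρ_m = e (ρ_m − ρ_c)/ρ_m.
e = Δ ρ_m/(ρ_m − ρ_c) = 1.279 km × 3.298/0.63 = 6.7 km.

6.7 km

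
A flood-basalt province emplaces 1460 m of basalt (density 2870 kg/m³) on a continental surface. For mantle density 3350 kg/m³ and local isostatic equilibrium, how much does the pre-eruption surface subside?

1250 m

Subaerial loading: s = t ρ_load / ρ_m.
s = 1460 m × 2870/3350 = 1250 m.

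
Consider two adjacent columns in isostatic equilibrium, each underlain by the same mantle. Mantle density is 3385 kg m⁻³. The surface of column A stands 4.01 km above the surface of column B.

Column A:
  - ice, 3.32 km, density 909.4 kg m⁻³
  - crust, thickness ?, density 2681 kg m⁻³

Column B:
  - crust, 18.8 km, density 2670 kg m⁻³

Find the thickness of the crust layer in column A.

Take the compensation level at the base of the deeper column (depth z_c below the surface of column A) and equate Σ ρ_i t_i down to z_c; mantle fills any gap and the z_c terms cancel.
Column A: 3.32×909.4 + x×2681 + (z_c − 3.32 − x)×3385
Column B: 4.01×0 + 18.8×2670 + (z_c − 4.01 − 18.8)×3385
The z_c×3385 term appears on both sides and cancels. Collect the known terms of each column as K = Σ(ρt)_known − 3385 × (depth of known layers): K_A = 3019.208 − 3385×3.32 = −8218.992; K_B = 50196 − 3385×(4.01 + 18.8) = −27015.85.
Balance: K_A − x×(3385 − 2681) = K_B, so x = (K_A − K_B)/(3385 − 2681) = 18796.9/704 = 26.7 km.

26.7 km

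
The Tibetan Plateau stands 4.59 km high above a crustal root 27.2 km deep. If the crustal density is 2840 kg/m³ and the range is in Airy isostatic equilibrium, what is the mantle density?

Airy balance: ρ_c h = (ρ_m − ρ_c) r → ρ_m = ρ_c (1 + h/r).
ρ_m = 2840 × (1 + 4.59 km/27.2 km) = 3320 kg/m³.

3320 kg/m³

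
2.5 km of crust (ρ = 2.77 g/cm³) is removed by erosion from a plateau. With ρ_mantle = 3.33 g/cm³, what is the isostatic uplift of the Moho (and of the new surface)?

2.08 km

Unloading: uplift u = e ρ_c/ρ_m = 2.5 km × 2.77/3.33 = 2.08 km.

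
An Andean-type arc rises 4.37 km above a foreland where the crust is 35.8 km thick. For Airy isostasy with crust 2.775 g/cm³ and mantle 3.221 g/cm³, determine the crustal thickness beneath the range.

Root depth r = h ρ_c / (ρ_m − ρ_c) = 4.37 km × 2.775 / 0.446 = 27.19 km.
Total thickness = T + h + r = 35.8 km + 4.37 km + 27.19 km = 67.4 km.

67.4 km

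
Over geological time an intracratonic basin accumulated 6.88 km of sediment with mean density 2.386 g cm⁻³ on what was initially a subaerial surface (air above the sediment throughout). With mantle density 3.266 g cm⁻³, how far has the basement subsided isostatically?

Subaerial load: s = t ρ_sed / ρ_m = 6.88 km × 2.386/3.266 = 5.03 km.

5.03 km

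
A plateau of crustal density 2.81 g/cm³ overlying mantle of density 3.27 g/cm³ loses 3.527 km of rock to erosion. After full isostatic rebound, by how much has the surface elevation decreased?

Rebound u = e ρ_c/ρ_m = 3.527 km × 2.81/3.27 = 3.031 km.
Net surface drop = e − u = 3.527 km − 3.031 km = e (ρ_m − ρ_c)/ρ_m = 0.496 km.

0.496 km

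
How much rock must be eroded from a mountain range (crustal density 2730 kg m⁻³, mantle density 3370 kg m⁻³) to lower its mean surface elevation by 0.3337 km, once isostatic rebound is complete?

1.76 km

Net drop Δ = e − u = e − e ρ_c/ρ_m = e (ρ_m − ρ_c)/ρ_m.
e = Δ ρ_m/(ρ_m − ρ_c) = 0.3337 km × 3370/640 = 1.76 km.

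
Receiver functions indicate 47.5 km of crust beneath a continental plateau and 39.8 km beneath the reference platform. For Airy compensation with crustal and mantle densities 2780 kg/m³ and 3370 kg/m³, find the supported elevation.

Excess crust Δ = 47.5 km − 39.8 km = 7.7 km, split between elevation h and root r with h + r = Δ.
Airy balance ρ_c h = (ρ_m − ρ_c) r gives r = h ρ_c/(ρ_m − ρ_c), so h (1 + ρ_c/(ρ_m − ρ_c)) = Δ, i.e. h = Δ (ρ_m − ρ_c)/ρ_m.
h = 7.7 km × 590/3370 = 1.35 km.

1.35 km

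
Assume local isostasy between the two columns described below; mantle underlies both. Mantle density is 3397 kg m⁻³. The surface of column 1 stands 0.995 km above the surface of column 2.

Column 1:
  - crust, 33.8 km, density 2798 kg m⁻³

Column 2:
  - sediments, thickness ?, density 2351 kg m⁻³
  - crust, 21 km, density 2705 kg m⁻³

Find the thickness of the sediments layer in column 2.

2.23 km

Take the compensation level at the base of the deeper column (depth z_c below the surface of column 1) and equate Σ ρ_i t_i down to z_c; mantle fills any gap and the z_c terms cancel.
Column 1: 33.8×2798 + (z_c − 33.8)×3397
Column 2: 0.995×0 + x×2351 + 21×2705 + (z_c − 0.995 − 21 − x)×3397
The z_c×3397 term appears on both sides and cancels. Collect the known terms of each column as K = Σ(ρt)_known − 3397 × (depth of known layers): K_1 = 94572.4 − 3397×33.8 = −20246.2; K_2 = 56805 − 3397×(0.995 + 21) = −17912.015.
Balance: K_1 = K_2 − x×(3397 − 2351), so x = (K_2 − K_1)/(3397 − 2351) = 2334.18/1046 = 2.23 km.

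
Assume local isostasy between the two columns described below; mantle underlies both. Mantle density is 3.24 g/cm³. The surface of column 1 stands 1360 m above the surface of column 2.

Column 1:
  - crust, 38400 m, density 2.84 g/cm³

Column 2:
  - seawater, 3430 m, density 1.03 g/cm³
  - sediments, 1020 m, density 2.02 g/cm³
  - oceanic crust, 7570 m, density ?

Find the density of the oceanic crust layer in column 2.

Take the compensation level at the base of the deeper column (depth z_c below the surface of column 1) and equate Σ ρ_i t_i down to z_c; mantle fills any gap and the z_c terms cancel.
Column 1: 38400×2.84 + (z_c − 38400)×3.24
Column 2: 1360×0 + 3430×1.03 + 1020×2.02 + 7570×ρ + (z_c − 1360 − 12020)×3.24
The z_c×3.24 term appears on both sides and cancels. Collect the known terms of each column as K = Σ(ρt)_known − 3.24 × (depth of known layers): K_1 = 109056 − 3.24×38400 = −15360; K_2 = 5593.3 − 3.24×(1360 + 12020) = −37757.9.
Balance: K_1 = K_2 + 7570×ρ, so ρ = (K_1 − K_2)/7570 = 22397.9/7570 = 2.96 g/cm³.

2.96 g/cm³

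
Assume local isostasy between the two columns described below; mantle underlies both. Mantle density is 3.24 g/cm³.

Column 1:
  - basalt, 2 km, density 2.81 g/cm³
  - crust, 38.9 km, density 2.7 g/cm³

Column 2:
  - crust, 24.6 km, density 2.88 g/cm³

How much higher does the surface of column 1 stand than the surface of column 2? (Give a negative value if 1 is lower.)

4.02 km

For any compensation level in the mantle, the mantle terms cancel and isostasy reduces to e = (Σt_1 − Σt_2) − (Σ(ρt)_1 − Σ(ρt)_2) / ρ_m.
Σt_1 = 40.9 km; Σt_2 = 24.6 km; Σ(ρt)_1 = 110.65; Σ(ρt)_2 = 70.848 (in km·g/cm³).
e = (40.9 − 24.6) − (110.65 − 70.848) / 3.24 = 4.02 km.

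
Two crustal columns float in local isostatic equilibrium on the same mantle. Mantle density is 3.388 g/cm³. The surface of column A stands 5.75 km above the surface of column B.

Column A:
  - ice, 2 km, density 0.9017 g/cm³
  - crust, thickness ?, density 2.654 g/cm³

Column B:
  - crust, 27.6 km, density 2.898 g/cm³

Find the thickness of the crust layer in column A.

Take the compensation level at the base of the deeper column (depth z_c below the surface of column A) and equate Σ ρ_i t_i down to z_c; mantle fills any gap and the z_c terms cancel.
Column A: 2×0.9017 + x×2.654 + (z_c − 2 − x)×3.388
Column B: 5.75×0 + 27.6×2.898 + (z_c − 5.75 − 27.6)×3.388
The z_c×3.388 term appears on both sides and cancels. Collect the known terms of each column as K = Σ(ρt)_known − 3.388 × (depth of known layers): K_A = 1.8034 − 3.388×2 = −4.9726; K_B = 79.9848 − 3.388×(5.75 + 27.6) = −33.005.
Balance: K_A − x×(3.388 − 2.654) = K_B, so x = (K_A − K_B)/(3.388 − 2.654) = 28.0324/0.734 = 38.2 km.

38.2 km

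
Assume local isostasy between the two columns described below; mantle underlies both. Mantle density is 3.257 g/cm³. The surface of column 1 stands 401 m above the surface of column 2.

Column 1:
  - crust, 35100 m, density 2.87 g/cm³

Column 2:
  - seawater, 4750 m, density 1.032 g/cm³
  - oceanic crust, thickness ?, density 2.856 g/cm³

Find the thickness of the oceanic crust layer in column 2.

4260 m

Take the compensation level at the base of the deeper column (depth z_c below the surface of column 1) and equate Σ ρ_i t_i down to z_c; mantle fills any gap and the z_c terms cancel.
Column 1: 35100×2.87 + (z_c − 35100)×3.257
Column 2: 401×0 + 4750×1.032 + x×2.856 + (z_c − 401 − 4750 − x)×3.257
The z_c×3.257 term appears on both sides and cancels. Collect the known terms of each column as K = Σ(ρt)_known − 3.257 × (depth of known layers): K_1 = 100737 − 3.257×35100 = −13583.7; K_2 = 4902 − 3.257×(401 + 4750) = −11874.807.
Balance: K_1 = K_2 − x×(3.257 − 2.856), so x = (K_2 − K_1)/(3.257 − 2.856) = 1708.89/0.401 = 4260 m.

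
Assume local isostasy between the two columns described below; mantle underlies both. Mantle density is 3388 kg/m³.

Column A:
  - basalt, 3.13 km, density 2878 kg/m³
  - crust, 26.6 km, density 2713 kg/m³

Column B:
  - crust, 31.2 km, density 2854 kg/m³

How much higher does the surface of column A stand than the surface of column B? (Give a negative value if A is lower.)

0.853 km

For any compensation level in the mantle, the mantle terms cancel and isostasy reduces to e = (Σt_A − Σt_B) − (Σ(ρt)_A − Σ(ρt)_B) / ρ_m.
Σt_A = 29.73 km; Σt_B = 31.2 km; Σ(ρt)_A = 81173.94; Σ(ρt)_B = 89044.8 (in km·kg/m³).
e = (29.73 − 31.2) − (81173.94 − 89044.8) / 3388 = 0.853 km.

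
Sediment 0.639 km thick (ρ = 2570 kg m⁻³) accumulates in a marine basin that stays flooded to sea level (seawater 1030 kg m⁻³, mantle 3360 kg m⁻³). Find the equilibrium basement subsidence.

0.422 km

Submarine loading: the sediment displaces seawater, and the subsidence is in turn flooded, so s (ρ_m − ρ_w) = t (ρ_sed − ρ_w).
s = 0.639 km × (2570 − 1030) / (3360 − 1030) = 0.422 km.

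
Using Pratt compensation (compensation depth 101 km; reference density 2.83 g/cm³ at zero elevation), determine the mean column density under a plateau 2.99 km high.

2.75 g/cm³

Pratt balance: ρ_ref D = ρ (D + h).
ρ = ρ_ref D/(D + h) = 2.83 × 101 km/(101 km + 2.99 km) = 2.75 g/cm³.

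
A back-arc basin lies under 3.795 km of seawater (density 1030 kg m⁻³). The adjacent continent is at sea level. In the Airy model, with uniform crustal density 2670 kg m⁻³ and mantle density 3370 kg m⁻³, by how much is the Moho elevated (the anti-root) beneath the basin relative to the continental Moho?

Balancing pressure at the compensation depth: replacing crust with seawater at the top is compensated by replacing crust with mantle at the base: d (ρ_c − ρ_w) = a (ρ_m − ρ_c).
a = d (ρ_c − ρ_w)/(ρ_m − ρ_c) = 3.795 km × 1640/700 = 8.89 km.

8.89 km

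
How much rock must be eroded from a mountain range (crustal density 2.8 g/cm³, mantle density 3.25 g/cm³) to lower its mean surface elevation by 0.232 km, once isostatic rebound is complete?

1.68 km

Net drop Δ = e − u = e − e ρ_c/ρ_m = e (ρ_m − ρ_c)/ρ_m.
e = Δ ρ_m/(ρ_m − ρ_c) = 0.232 km × 3.25/0.45 = 1.68 km.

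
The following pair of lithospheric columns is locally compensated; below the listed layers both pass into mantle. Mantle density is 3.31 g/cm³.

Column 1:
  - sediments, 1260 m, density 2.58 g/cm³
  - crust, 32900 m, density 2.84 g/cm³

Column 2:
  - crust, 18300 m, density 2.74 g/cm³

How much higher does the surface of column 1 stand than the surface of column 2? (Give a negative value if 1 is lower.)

1800 m

For any compensation level in the mantle, the mantle terms cancel and isostasy reduces to e = (Σt_1 − Σt_2) − (Σ(ρt)_1 − Σ(ρt)_2) / ρ_m.
Σt_1 = 34160 m; Σt_2 = 18300 m; Σ(ρt)_1 = 96686.8; Σ(ρt)_2 = 50142 (in m·g/cm³).
e = (34160 − 18300) − (96686.8 − 50142) / 3.31 = 1800 m.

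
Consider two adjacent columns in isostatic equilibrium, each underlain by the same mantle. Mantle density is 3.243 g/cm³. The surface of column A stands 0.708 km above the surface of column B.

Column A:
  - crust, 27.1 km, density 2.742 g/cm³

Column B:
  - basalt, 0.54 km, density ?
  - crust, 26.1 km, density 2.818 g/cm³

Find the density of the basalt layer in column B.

Take the compensation level at the base of the deeper column (depth z_c below the surface of column A) and equate Σ ρ_i t_i down to z_c; mantle fills any gap and the z_c terms cancel.
Column A: 27.1×2.742 + (z_c − 27.1)×3.243
Column B: 0.708×0 + 0.54×ρ + 26.1×2.818 + (z_c − 0.708 − 26.64)×3.243
The z_c×3.243 term appears on both sides and cancels. Collect the known terms of each column as K = Σ(ρt)_known − 3.243 × (depth of known layers): K_A = 74.3082 − 3.243×27.1 = −13.5771; K_B = 73.5498 − 3.243×(0.708 + 26.64) = −15.139764.
Balance: K_A = K_B + 0.54×ρ, so ρ = (K_A − K_B)/0.54 = 1.56266/0.54 = 2.89 g/cm³.

2.89 g/cm³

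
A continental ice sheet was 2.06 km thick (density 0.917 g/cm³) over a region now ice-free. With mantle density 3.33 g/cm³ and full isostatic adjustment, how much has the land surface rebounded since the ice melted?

Removing the load lets mantle flow back in; uplift u satisfies ρ_ice t = ρ_m u.
u = t ρ_ice/ρ_m = 2.06 km × 0.917/3.33 = 0.567 km.

0.567 km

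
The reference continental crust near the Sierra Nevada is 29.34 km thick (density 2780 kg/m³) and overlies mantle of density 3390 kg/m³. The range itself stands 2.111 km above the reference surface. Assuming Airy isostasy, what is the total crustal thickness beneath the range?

41.1 km

Root depth r = h ρ_c / (ρ_m − ρ_c) = 2.111 km × 2780 / 610 = 9.621 km.
Total thickness = T + h + r = 29.34 km + 2.111 km + 9.621 km = 41.1 km.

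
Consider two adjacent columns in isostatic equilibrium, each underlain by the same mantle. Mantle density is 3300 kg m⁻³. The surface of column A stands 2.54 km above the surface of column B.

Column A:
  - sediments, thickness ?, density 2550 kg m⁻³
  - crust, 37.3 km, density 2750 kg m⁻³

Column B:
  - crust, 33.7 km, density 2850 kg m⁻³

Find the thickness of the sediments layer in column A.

Take the compensation level at the base of the deeper column (depth z_c below the surface of column A) and equate Σ ρ_i t_i down to z_c; mantle fills any gap and the z_c terms cancel.
Column A: x×2550 + 37.3×2750 + (z_c − 37.3 − x)×3300
Column B: 2.54×0 + 33.7×2850 + (z_c − 2.54 − 33.7)×3300
The z_c×3300 term appears on both sides and cancels. Collect the known terms of each column as K = Σ(ρt)_known − 3300 × (depth of known layers): K_A = 102575 − 3300×37.3 = −20515; K_B = 96045 − 3300×(2.54 + 33.7) = −23547.
Balance: K_A − x×(3300 − 2550) = K_B, so x = (K_A − K_B)/(3300 − 2550) = 3032/750 = 4.04 km.

4.04 km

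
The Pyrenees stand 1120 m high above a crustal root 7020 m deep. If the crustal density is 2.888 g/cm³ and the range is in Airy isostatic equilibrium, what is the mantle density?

Airy balance: ρ_c h = (ρ_m − ρ_c) r → ρ_m = ρ_c (1 + h/r).
ρ_m = 2.888 × (1 + 1120 m/7020 m) = 3.35 g/cm³.

3.35 g/cm³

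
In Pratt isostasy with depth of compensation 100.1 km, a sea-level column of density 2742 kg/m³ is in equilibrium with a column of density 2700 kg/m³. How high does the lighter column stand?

ρ_ref D = ρ (D + h) → h = D (ρ_ref − ρ)/ρ.
h = 100.1 km × (2742 − 2700)/2700 = 1.56 km.

1.56 km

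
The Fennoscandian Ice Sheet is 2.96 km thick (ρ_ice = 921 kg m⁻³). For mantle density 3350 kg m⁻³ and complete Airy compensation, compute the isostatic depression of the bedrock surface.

For local isostatic compensation: the ice load ρ_ice t is balanced by mantle displaced below, ρ_m s.
s = t ρ_ice / ρ_m = 2.96 km × 921/3350 = 0.814 km.

0.814 km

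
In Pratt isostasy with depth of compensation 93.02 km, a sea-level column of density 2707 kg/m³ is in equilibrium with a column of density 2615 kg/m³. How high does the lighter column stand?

3.27 km

ρ_ref D = ρ (D + h) → h = D (ρ_ref − ρ)/ρ.
h = 93.02 km × (2707 − 2615)/2615 = 3.27 km.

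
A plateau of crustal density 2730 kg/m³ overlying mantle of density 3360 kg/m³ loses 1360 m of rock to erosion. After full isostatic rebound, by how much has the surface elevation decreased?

255 m

Rebound u = e ρ_c/ρ_m = 1360 m × 2730/3360 = 1105 m.
Net surface drop = e − u = 1360 m − 1105 m = e (ρ_m − ρ_c)/ρ_m = 255 m.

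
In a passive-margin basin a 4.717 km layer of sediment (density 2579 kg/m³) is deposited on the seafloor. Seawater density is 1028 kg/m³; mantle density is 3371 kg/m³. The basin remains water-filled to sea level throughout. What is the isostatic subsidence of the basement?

Submarine loading: the sediment displaces seawater, and the subsidence is in turn flooded, so s (ρ_m − ρ_w) = t (ρ_sed − ρ_w).
s = 4.717 km × (2579 − 1028) / (3371 − 1028) = 3.12 km.

3.12 km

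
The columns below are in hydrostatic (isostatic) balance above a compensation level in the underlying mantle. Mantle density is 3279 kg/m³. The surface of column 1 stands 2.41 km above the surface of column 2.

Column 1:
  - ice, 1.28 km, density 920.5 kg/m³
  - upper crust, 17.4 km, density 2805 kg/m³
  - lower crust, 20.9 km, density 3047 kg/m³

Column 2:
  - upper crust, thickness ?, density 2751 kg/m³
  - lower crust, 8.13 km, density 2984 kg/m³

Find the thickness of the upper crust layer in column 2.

Take the compensation level at the base of the deeper column (depth z_c below the surface of column 1) and equate Σ ρ_i t_i down to z_c; mantle fills any gap and the z_c terms cancel.
Column 1: 1.28×920.5 + 17.4×2805 + 20.9×3047 + (z_c − 39.58)×3279
Column 2: 2.41×0 + x×2751 + 8.13×2984 + (z_c − 2.41 − 8.13 − x)×3279
The z_c×3279 term appears on both sides and cancels. Collect the known terms of each column as K = Σ(ρt)_known − 3279 × (depth of known layers): K_1 = 113667.54 − 3279×39.58 = −16115.28; K_2 = 24259.92 − 3279×(2.41 + 8.13) = −10300.74.
Balance: K_1 = K_2 − x×(3279 − 2751), so x = (K_2 − K_1)/(3279 − 2751) = 5814.54/528 = 11 km.

11 km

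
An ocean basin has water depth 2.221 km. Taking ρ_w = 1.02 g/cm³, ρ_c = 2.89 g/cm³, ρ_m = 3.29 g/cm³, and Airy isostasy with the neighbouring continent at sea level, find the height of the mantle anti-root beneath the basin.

10.4 km

By Archimedes' principle applied to the lithosphere: replacing crust with seawater at the top is compensated by replacing crust with mantle at the base: d (ρ_c − ρ_w) = a (ρ_m − ρ_c).
a = d (ρ_c − ρ_w)/(ρ_m − ρ_c) = 2.221 km × 1.87/0.4 = 10.4 km.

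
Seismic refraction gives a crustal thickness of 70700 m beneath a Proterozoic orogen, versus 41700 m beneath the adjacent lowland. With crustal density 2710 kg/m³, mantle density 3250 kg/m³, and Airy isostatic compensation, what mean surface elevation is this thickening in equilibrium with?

4820 m

Excess crust Δ = 70700 m − 41700 m = 29000 m, split between elevation h and root r with h + r = Δ.
Airy balance ρ_c h = (ρ_m − ρ_c) r gives r = h ρ_c/(ρ_m − ρ_c), so h (1 + ρ_c/(ρ_m − ρ_c)) = Δ, i.e. h = Δ (ρ_m − ρ_c)/ρ_m.
h = 29000 m × 540/3250 = 4820 m.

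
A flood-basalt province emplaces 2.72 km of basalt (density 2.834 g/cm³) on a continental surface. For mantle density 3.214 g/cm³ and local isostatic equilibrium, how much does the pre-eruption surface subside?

2.4 km

Subaerial loading: s = t ρ_load / ρ_m.
s = 2.72 km × 2.834/3.214 = 2.4 km.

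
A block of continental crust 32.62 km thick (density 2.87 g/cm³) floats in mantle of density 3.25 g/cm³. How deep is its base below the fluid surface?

Draft d = t ρ_obj/ρ_fluid = 32.62 km × 2.87/3.25 = 28.8 km.

28.8 km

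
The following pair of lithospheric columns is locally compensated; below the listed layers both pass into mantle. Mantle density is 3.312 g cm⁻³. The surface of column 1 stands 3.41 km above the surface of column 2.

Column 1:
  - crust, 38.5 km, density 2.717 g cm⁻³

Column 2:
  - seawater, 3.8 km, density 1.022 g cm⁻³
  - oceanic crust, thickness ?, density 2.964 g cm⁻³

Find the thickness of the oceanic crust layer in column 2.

Take the compensation level at the base of the deeper column (depth z_c below the surface of column 1) and equate Σ ρ_i t_i down to z_c; mantle fills any gap and the z_c terms cancel.
Column 1: 38.5×2.717 + (z_c − 38.5)×3.312
Column 2: 3.41×0 + 3.8×1.022 + x×2.964 + (z_c − 3.41 − 3.8 − x)×3.312
The z_c×3.312 term appears on both sides and cancels. Collect the known terms of each column as K = Σ(ρt)_known − 3.312 × (depth of known layers): K_1 = 104.6045 − 3.312×38.5 = −22.9075; K_2 = 3.8836 − 3.312×(3.41 + 3.8) = −19.99592.
Balance: K_1 = K_2 − x×(3.312 − 2.964), so x = (K_2 − K_1)/(3.312 − 2.964) = 2.91158/0.348 = 8.37 km.

8.37 km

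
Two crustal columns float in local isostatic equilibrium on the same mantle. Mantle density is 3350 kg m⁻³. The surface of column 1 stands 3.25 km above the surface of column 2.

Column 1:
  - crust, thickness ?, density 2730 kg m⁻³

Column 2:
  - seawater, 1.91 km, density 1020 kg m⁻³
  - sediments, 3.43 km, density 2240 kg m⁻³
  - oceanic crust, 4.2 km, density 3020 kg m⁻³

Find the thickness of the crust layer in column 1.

Take the compensation level at the base of the deeper column (depth z_c below the surface of column 1) and equate Σ ρ_i t_i down to z_c; mantle fills any gap and the z_c terms cancel.
Column 1: x×2730 + (z_c − 0 − x)×3350
Column 2: 3.25×0 + 1.91×1020 + 3.43×2240 + 4.2×3020 + (z_c − 3.25 − 9.54)×3350
The z_c×3350 term appears on both sides and cancels. Collect the known terms of each column as K = Σ(ρt)_known − 3350 × (depth of known layers): K_1 = 0 − 3350×0 = 0; K_2 = 22315.4 − 3350×(3.25 + 9.54) = −20531.1.
Balance: K_1 − x×(3350 − 2730) = K_2, so x = (K_1 − K_2)/(3350 − 2730) = 20531.1/620 = 33.1 km.

33.1 km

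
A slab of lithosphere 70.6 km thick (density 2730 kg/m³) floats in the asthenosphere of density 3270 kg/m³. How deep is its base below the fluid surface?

Draft d = t ρ_obj/ρ_fluid = 70.6 km × 2730/3270 = 58.9 km.

58.9 km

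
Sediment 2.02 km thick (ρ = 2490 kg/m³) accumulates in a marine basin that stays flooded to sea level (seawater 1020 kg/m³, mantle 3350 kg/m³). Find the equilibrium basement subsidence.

1.27 km

Submarine loading: the sediment displaces seawater, and the subsidence is in turn flooded, so s (ρ_m − ρ_w) = t (ρ_sed − ρ_w).
s = 2.02 km × (2490 − 1020) / (3350 − 1020) = 1.27 km.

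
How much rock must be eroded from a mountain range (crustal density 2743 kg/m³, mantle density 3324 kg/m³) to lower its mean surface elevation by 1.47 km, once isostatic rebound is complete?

Net drop Δ = e − u = e − e ρ_c/ρ_m = e (ρ_m − ρ_c)/ρ_m.
e = Δ ρ_m/(ρ_m − ρ_c) = 1.47 km × 3324/581 = 8.41 km.

8.41 km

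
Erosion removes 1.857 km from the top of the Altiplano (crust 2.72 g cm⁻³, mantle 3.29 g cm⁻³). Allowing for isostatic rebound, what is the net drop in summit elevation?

Rebound u = e ρ_c/ρ_m = 1.857 km × 2.72/3.29 = 1.535 km.
Net surface drop = e − u = 1.857 km − 1.535 km = e (ρ_m − ρ_c)/ρ_m = 0.322 km.

0.322 km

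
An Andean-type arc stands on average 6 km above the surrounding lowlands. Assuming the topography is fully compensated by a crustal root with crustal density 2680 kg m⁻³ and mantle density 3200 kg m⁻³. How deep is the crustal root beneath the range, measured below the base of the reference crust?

In Airy isostatic equilibrium: the weight of the topography is balanced by the buoyancy of the root, ρ_c h = (ρ_m − ρ_c) r.
r = h · ρ_c / (ρ_m − ρ_c) = 6 km × 2680 / (3200 − 2680) = 30.9 km.

30.9 km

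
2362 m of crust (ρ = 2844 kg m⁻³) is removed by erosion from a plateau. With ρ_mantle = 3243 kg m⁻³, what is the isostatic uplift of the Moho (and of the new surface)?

2070 m

Unloading: uplift u = e ρ_c/ρ_m = 2362 m × 2844/3243 = 2070 m.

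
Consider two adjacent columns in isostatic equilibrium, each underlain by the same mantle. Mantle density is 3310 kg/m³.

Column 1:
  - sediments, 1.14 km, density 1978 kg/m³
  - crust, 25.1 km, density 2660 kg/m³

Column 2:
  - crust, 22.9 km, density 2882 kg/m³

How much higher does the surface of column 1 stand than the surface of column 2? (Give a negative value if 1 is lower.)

2.43 km

For any compensation level in the mantle, the mantle terms cancel and isostasy reduces to e = (Σt_1 − Σt_2) − (Σ(ρt)_1 − Σ(ρt)_2) / ρ_m.
Σt_1 = 26.24 km; Σt_2 = 22.9 km; Σ(ρt)_1 = 69020.92; Σ(ρt)_2 = 65997.8 (in km·kg/m³).
e = (26.24 − 22.9) − (69020.92 − 65997.8) / 3310 = 2.43 km.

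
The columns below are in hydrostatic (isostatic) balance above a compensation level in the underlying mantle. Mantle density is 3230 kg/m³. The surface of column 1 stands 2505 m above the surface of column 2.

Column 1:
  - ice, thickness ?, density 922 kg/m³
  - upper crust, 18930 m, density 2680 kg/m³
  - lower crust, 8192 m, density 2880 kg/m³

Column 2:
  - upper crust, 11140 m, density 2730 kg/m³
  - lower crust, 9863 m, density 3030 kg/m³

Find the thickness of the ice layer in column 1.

1020 m

Take the compensation level at the base of the deeper column (depth z_c below the surface of column 1) and equate Σ ρ_i t_i down to z_c; mantle fills any gap and the z_c terms cancel.
Column 1: x×922 + 18930×2680 + 8192×2880 + (z_c − 27122 − x)×3230
Column 2: 2505×0 + 11140×2730 + 9863×3030 + (z_c − 2505 − 21003)×3230
The z_c×3230 term appears on both sides and cancels. Collect the known terms of each column as K = Σ(ρt)_known − 3230 × (depth of known layers): K_1 = 74325360 − 3230×27122 = −13278700; K_2 = 60297090 − 3230×(2505 + 21003) = −15633750.
Balance: K_1 − x×(3230 − 922) = K_2, so x = (K_1 − K_2)/(3230 − 922) = 2355050/2308 = 1020 m.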